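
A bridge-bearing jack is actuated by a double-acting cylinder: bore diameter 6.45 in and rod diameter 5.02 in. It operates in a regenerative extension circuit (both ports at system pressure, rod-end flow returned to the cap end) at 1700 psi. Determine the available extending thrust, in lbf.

F ≈ 33600 lbf

With equal pressure on both faces, forces on the annular region cancel; the net push is pressure × rod cross-section.
Rod cross-section A_rod = π/4 × (5.02 in)² = 19.79 in^2
F = P × A_rod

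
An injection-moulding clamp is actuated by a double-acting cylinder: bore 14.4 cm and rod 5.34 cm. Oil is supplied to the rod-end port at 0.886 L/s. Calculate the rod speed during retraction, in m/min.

v ≈ 3.78 m/min

Rod-side annular area A_ann = π/4 × (14.4² − 5.34²) = 140.5 cm^2
Flow into the rod-end port fills the annular volume.
v = Q / A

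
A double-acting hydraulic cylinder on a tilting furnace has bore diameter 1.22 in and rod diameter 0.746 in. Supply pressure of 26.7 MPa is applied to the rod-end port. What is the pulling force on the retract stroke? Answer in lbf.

Rod-side annular area A_ann = π/4 × (1.22² − 0.746²) = 0.7319 in^2
On retraction the pressure acts on the annular area (bore minus rod).
F = P × A_ann

F ≈ 2830 lbf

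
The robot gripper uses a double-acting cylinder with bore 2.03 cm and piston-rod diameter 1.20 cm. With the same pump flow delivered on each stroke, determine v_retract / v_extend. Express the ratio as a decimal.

v_ret/v_ext ≈ 1.54

Cap-side area A_cap = π/4 × (2.03 cm)² = 3.237 cm^2
Rod-side annular area A_ann = π/4 × (2.03² − 1.20²) = 2.106 cm^2
For equal Q, v ∝ 1/A, so v_ret/v_ext = A_cap/A_ann.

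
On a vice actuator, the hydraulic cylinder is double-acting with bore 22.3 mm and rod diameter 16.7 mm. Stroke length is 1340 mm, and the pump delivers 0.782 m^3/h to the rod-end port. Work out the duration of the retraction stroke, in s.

Rod-side annular area A_ann = π/4 × (22.3² − 16.7²) = 171.5 mm^2
Swept volume V = A × L; t = V / Q = A·L / Q

t ≈ 1.06 s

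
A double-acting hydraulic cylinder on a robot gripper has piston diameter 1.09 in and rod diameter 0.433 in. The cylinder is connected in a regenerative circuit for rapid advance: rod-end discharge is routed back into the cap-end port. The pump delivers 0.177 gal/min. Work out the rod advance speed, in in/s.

v ≈ 4.63 in/s

In regeneration the rod-end outflow joins the pump flow into the cap end, so the net volume the pump must supply per unit advance equals the rod cross-section area.
Rod cross-section A_rod = π/4 × (0.433 in)² = 0.1473 in^2
v = Q_pump / A_rod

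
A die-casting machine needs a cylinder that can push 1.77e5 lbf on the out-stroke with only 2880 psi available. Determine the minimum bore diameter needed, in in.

D ≈ 8.85 in

Extension force acts on the full piston face: F = P × (π/4)D².
D = √(4F / (πP)) = √(4 × 1.77e5 lbf / (π × 2880 psi))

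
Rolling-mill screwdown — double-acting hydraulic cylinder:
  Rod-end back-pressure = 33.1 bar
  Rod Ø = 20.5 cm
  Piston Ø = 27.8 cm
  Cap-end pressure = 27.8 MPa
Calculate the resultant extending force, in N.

F ≈ 1.60e6 N

Cap-side area A_cap = π/4 × (27.8 cm)² = 607.0 cm^2
Rod-side annular area A_ann = π/4 × (27.8² − 20.5²) = 276.9 cm^2
Net thrust = P_cap·A_cap − P_rod·A_ann = 1.687e6 N − 91660 N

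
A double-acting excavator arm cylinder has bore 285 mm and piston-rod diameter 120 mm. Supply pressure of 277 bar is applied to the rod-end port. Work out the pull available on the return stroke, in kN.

F ≈ 1450 kN

Rod-side annular area A_ann = π/4 × (285² − 120²) = 52480 mm^2
On retraction the pressure acts on the annular area (bore minus rod).
F = P × A_ann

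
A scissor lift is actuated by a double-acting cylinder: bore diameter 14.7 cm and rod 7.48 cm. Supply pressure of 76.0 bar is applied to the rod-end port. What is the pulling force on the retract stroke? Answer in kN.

Rod-side annular area A_ann = π/4 × (14.7² − 7.48²) = 125.8 cm^2
On retraction the pressure acts on the annular area (bore minus rod).
F = P × A_ann

F ≈ 95.6 kN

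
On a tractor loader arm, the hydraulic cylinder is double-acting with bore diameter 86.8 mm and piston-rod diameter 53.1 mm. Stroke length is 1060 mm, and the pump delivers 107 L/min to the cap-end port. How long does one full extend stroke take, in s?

Cap-side area A_cap = π/4 × (86.8 mm)² = 5917 mm^2
Swept volume V = A × L; t = V / Q = A·L / Q

t ≈ 3.52 s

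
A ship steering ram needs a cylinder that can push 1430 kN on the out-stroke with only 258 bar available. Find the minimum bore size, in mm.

Extension force acts on the full piston face: F = P × (π/4)D².
D = √(4F / (πP)) = √(4 × 1430 kN / (π × 258 bar))

D ≈ 266 mm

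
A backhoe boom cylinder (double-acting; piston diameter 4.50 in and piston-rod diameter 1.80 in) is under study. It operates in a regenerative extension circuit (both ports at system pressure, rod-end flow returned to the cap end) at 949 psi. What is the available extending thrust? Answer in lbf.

F ≈ 2410 lbf

With equal pressure on both faces, forces on the annular region cancel; the net push is pressure × rod cross-section.
Rod cross-section A_rod = π/4 × (1.80 in)² = 2.545 in^2
F = P × A_rod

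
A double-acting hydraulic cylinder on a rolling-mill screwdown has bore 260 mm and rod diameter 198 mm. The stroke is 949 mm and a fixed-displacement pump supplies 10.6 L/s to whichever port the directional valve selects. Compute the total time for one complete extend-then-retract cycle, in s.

t ≈ 6.75 s

Cap-side area A_cap = π/4 × (260 mm)² = 53090 mm^2
Rod-side annular area A_ann = π/4 × (260² − 198²) = 22300 mm^2
t_ext = A_cap·L/Q = 4.753 s
t_ret = A_ann·L/Q = 1.997 s
t_cycle = t_ext + t_ret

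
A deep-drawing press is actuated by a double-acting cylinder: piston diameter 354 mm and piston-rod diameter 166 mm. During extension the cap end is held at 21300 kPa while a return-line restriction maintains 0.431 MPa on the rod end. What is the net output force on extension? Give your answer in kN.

F ≈ 2060 kN

Cap-side area A_cap = π/4 × (354 mm)² = 98420 mm^2
Rod-side annular area A_ann = π/4 × (354² − 166²) = 76780 mm^2
Net thrust = P_cap·A_cap − P_rod·A_ann = 2096 kN − 33.09 kN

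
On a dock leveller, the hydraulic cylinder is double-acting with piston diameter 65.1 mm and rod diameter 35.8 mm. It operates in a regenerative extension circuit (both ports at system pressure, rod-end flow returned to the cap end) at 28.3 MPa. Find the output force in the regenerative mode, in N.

F ≈ 28500 N

With equal pressure on both faces, forces on the annular region cancel; the net push is pressure × rod cross-section.
Rod cross-section A_rod = π/4 × (35.8 mm)² = 1007 mm^2
F = P × A_rod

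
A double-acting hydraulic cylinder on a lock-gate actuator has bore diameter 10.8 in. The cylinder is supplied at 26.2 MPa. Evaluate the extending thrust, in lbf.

Cap-side area A_cap = π/4 × (10.8 in)² = 91.61 in^2
F = P × A_cap = 26.2 MPa × A_cap

F ≈ 3.48e5 lbf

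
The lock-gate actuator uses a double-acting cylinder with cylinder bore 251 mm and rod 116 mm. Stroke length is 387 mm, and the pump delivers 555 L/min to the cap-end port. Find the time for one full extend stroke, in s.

t ≈ 2.07 s

Cap-side area A_cap = π/4 × (251 mm)² = 49480 mm^2
Swept volume V = A × L; t = V / Q = A·L / Q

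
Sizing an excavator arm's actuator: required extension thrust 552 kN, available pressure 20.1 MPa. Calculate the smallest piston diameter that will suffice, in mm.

D ≈ 187 mm

Extension force acts on the full piston face: F = P × (π/4)D².
D = √(4F / (πP)) = √(4 × 552 kN / (π × 20.1 MPa))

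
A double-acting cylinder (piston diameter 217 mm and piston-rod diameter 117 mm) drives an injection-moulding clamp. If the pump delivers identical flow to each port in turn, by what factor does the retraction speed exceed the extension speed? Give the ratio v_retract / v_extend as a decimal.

Cap-side area A_cap = π/4 × (217 mm)² = 36980 mm^2
Rod-side annular area A_ann = π/4 × (217² − 117²) = 26230 mm^2
For equal Q, v ∝ 1/A, so v_ret/v_ext = A_cap/A_ann.

v_ret/v_ext ≈ 1.41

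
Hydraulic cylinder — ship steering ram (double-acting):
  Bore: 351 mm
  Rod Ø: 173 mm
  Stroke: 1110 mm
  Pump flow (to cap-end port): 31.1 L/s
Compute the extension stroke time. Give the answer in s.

Cap-side area A_cap = π/4 × (351 mm)² = 96760 mm^2
Swept volume V = A × L; t = V / Q = A·L / Q

t ≈ 3.45 s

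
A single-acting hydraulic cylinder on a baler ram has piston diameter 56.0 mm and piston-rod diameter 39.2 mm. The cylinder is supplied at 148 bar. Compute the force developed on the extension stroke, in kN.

Cap-side area A_cap = π/4 × (56.0 mm)² = 2463 mm^2
F = P × A_cap = 148 bar × A_cap

F ≈ 36.5 kN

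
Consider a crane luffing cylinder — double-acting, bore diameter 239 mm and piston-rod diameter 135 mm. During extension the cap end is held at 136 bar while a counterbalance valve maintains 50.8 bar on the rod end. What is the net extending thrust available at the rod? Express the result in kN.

Cap-side area A_cap = π/4 × (239 mm)² = 44860 mm^2
Rod-side annular area A_ann = π/4 × (239² − 135²) = 30550 mm^2
Net thrust = P_cap·A_cap − P_rod·A_ann = 610.1 kN − 155.2 kN

F ≈ 455 kN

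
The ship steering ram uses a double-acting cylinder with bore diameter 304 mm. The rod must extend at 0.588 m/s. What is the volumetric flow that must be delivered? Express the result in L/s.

Cap-side area A_cap = π/4 × (304 mm)² = 72580 mm^2
Q = A × v

Q ≈ 42.7 L/s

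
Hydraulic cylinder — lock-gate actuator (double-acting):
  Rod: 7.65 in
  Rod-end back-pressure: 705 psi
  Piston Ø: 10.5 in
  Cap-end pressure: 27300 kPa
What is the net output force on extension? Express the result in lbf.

Cap-side area A_cap = π/4 × (10.5 in)² = 86.59 in^2
Rod-side annular area A_ann = π/4 × (10.5² − 7.65²) = 40.63 in^2
Net thrust = P_cap·A_cap − P_rod·A_ann = 3.429e5 lbf − 28640 lbf

F ≈ 3.14e5 lbf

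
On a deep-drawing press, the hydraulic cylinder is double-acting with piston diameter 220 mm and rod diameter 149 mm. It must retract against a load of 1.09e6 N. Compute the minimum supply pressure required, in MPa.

Rod-side annular area A_ann = π/4 × (220² − 149²) = 20580 mm^2
Retraction: pressure acts on the annular area.
P = F / A = 1.09e6 N / A

P ≈ 53.0 MPa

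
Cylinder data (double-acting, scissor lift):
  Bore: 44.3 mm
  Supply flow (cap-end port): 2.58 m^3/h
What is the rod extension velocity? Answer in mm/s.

v ≈ 465 mm/s

Cap-side area A_cap = π/4 × (44.3 mm)² = 1541 mm^2
v = Q / A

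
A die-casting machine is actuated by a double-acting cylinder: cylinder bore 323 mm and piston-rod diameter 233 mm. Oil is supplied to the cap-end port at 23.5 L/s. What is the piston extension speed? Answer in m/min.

v ≈ 17.2 m/min

Cap-side area A_cap = π/4 × (323 mm)² = 81940 mm^2
v = Q / A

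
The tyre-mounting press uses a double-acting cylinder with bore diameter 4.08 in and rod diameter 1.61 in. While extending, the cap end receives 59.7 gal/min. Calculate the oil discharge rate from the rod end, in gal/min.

Cap-side area A_cap = π/4 × (4.08 in)² = 13.07 in^2
Rod-side annular area A_ann = π/4 × (4.08² − 1.61²) = 11.04 in^2
Piston speed v = Q_in/A_cap; rod-end outflow Q_out = v × A_ann = Q_in × A_ann/A_cap.

Q_out ≈ 50.4 gal/min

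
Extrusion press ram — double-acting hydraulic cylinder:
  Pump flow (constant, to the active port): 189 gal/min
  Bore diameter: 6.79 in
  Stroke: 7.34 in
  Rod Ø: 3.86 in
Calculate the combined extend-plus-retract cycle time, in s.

t ≈ 0.612 s

Cap-side area A_cap = π/4 × (6.79 in)² = 36.21 in^2
Rod-side annular area A_ann = π/4 × (6.79² − 3.86²) = 24.51 in^2
t_ext = A_cap·L/Q = 0.3653 s
t_ret = A_ann·L/Q = 0.2472 s
t_cycle = t_ext + t_ret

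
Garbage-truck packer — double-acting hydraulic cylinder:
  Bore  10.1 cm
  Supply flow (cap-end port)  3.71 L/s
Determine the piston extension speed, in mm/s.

v ≈ 463 mm/s

Cap-side area A_cap = π/4 × (10.1 cm)² = 80.12 cm^2
v = Q / A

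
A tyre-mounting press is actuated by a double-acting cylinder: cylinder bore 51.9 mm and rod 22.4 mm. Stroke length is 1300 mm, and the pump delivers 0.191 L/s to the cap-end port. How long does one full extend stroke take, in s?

t ≈ 14.4 s

Cap-side area A_cap = π/4 × (51.9 mm)² = 2116 mm^2
Swept volume V = A × L; t = V / Q = A·L / Q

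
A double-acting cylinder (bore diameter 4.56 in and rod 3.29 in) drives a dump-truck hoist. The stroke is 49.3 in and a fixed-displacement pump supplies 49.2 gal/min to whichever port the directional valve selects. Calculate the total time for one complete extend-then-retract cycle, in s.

Cap-side area A_cap = π/4 × (4.56 in)² = 16.33 in^2
Rod-side annular area A_ann = π/4 × (4.56² − 3.29²) = 7.830 in^2
t_ext = A_cap·L/Q = 4.251 s
t_ret = A_ann·L/Q = 2.038 s
t_cycle = t_ext + t_ret

t ≈ 6.29 s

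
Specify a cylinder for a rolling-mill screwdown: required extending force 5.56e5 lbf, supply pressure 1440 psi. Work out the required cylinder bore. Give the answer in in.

D ≈ 22.2 in

Extension force acts on the full piston face: F = P × (π/4)D².
D = √(4F / (πP)) = √(4 × 5.56e5 lbf / (π × 1440 psi))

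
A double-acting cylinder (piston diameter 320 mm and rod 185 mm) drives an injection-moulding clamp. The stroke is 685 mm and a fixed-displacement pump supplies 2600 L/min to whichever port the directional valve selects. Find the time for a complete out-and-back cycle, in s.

Cap-side area A_cap = π/4 × (320 mm)² = 80420 mm^2
Rod-side annular area A_ann = π/4 × (320² − 185²) = 53540 mm^2
t_ext = A_cap·L/Q = 1.271 s
t_ret = A_ann·L/Q = 0.8464 s
t_cycle = t_ext + t_ret

t ≈ 2.12 s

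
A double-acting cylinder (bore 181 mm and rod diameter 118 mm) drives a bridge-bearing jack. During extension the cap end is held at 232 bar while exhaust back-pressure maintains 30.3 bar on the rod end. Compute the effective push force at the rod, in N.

Cap-side area A_cap = π/4 × (181 mm)² = 25730 mm^2
Rod-side annular area A_ann = π/4 × (181² − 118²) = 14790 mm^2
Net thrust = P_cap·A_cap − P_rod·A_ann = 5.969e5 N − 44830 N

F ≈ 5.52e5 N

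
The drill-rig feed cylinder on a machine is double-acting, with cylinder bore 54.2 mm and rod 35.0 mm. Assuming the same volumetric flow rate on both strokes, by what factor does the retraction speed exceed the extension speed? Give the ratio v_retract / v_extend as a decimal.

v_ret/v_ext ≈ 1.72

Cap-side area A_cap = π/4 × (54.2 mm)² = 2307 mm^2
Rod-side annular area A_ann = π/4 × (54.2² − 35.0²) = 1345 mm^2
For equal Q, v ∝ 1/A, so v_ret/v_ext = A_cap/A_ann.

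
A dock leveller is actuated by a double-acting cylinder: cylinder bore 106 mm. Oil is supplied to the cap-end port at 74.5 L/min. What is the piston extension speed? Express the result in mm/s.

Cap-side area A_cap = π/4 × (106 mm)² = 8825 mm^2
v = Q / A

v ≈ 141 mm/s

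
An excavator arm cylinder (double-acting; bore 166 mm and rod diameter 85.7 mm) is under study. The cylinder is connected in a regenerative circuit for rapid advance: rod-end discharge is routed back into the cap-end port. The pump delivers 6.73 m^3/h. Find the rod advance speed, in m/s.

v ≈ 0.324 m/s

In regeneration the rod-end outflow joins the pump flow into the cap end, so the net volume the pump must supply per unit advance equals the rod cross-section area.
Rod cross-section A_rod = π/4 × (85.7 mm)² = 5768 mm^2
v = Q_pump / A_rod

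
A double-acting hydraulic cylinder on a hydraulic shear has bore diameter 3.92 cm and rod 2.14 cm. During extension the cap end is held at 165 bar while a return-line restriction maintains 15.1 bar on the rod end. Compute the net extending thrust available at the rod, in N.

F ≈ 18600 N

Cap-side area A_cap = π/4 × (3.92 cm)² = 12.07 cm^2
Rod-side annular area A_ann = π/4 × (3.92² − 2.14²) = 8.472 cm^2
Net thrust = P_cap·A_cap − P_rod·A_ann = 19910 N − 1279 N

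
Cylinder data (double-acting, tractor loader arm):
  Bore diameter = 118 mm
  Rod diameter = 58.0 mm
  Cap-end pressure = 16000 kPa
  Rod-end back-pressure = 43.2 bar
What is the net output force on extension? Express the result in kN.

F ≈ 139 kN

Cap-side area A_cap = π/4 × (118 mm)² = 10940 mm^2
Rod-side annular area A_ann = π/4 × (118² − 58.0²) = 8294 mm^2
Net thrust = P_cap·A_cap − P_rod·A_ann = 175.0 kN − 35.83 kN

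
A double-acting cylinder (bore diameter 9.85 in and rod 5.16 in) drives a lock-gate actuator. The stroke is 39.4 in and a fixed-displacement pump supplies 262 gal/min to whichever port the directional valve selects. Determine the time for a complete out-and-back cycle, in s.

Cap-side area A_cap = π/4 × (9.85 in)² = 76.20 in^2
Rod-side annular area A_ann = π/4 × (9.85² − 5.16²) = 55.29 in^2
t_ext = A_cap·L/Q = 2.976 s
t_ret = A_ann·L/Q = 2.160 s
t_cycle = t_ext + t_ret

t ≈ 5.14 s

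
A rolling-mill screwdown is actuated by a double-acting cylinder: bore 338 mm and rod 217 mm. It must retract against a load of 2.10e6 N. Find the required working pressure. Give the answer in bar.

P ≈ 398 bar

Rod-side annular area A_ann = π/4 × (338² − 217²) = 52740 mm^2
Retraction: pressure acts on the annular area.
P = F / A = 2.10e6 N / A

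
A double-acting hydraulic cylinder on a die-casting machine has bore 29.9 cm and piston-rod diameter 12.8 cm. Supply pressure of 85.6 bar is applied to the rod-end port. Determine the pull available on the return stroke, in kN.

F ≈ 491 kN

Rod-side annular area A_ann = π/4 × (29.9² − 12.8²) = 573.5 cm^2
On retraction the pressure acts on the annular area (bore minus rod).
F = P × A_ann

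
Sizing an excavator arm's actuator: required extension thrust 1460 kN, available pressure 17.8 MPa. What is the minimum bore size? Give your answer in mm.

D ≈ 323 mm

Extension force acts on the full piston face: F = P × (π/4)D².
D = √(4F / (πP)) = √(4 × 1460 kN / (π × 17.8 MPa))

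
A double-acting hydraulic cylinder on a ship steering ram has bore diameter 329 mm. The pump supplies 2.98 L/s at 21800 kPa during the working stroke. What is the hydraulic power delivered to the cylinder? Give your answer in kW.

Hydraulic power = P × Q

W ≈ 65.0 kW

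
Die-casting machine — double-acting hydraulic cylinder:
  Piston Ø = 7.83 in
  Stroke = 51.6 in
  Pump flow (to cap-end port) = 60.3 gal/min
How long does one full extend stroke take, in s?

t ≈ 10.7 s

Cap-side area A_cap = π/4 × (7.83 in)² = 48.15 in^2
Swept volume V = A × L; t = V / Q = A·L / Q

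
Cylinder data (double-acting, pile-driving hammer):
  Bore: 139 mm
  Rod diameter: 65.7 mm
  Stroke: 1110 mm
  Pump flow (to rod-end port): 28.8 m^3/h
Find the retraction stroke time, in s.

Rod-side annular area A_ann = π/4 × (139² − 65.7²) = 11780 mm^2
Swept volume V = A × L; t = V / Q = A·L / Q

t ≈ 1.64 s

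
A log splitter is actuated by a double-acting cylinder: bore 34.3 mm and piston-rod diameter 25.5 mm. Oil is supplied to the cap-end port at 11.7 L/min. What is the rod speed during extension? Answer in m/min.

v ≈ 12.7 m/min

Cap-side area A_cap = π/4 × (34.3 mm)² = 924.0 mm^2
v = Q / A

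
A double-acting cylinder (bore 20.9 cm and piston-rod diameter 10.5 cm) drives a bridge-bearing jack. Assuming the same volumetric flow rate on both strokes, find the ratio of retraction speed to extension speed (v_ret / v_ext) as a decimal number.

v_ret/v_ext ≈ 1.34

Cap-side area A_cap = π/4 × (20.9 cm)² = 343.1 cm^2
Rod-side annular area A_ann = π/4 × (20.9² − 10.5²) = 256.5 cm^2
For equal Q, v ∝ 1/A, so v_ret/v_ext = A_cap/A_ann.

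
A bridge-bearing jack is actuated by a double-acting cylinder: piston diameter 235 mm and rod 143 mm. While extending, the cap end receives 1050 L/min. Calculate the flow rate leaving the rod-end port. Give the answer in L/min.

Q_out ≈ 661 L/min

Cap-side area A_cap = π/4 × (235 mm)² = 43370 mm^2
Rod-side annular area A_ann = π/4 × (235² − 143²) = 27310 mm^2
Piston speed v = Q_in/A_cap; rod-end outflow Q_out = v × A_ann = Q_in × A_ann/A_cap.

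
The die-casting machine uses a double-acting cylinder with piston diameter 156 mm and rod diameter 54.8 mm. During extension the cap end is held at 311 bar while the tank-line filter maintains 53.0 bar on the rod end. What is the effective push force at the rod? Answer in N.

Cap-side area A_cap = π/4 × (156 mm)² = 19110 mm^2
Rod-side annular area A_ann = π/4 × (156² − 54.8²) = 16750 mm^2
Net thrust = P_cap·A_cap − P_rod·A_ann = 5.944e5 N − 88800 N

F ≈ 5.06e5 N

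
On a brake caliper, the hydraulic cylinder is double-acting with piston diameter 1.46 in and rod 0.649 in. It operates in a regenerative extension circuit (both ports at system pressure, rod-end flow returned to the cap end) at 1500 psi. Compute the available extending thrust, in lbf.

F ≈ 496 lbf

With equal pressure on both faces, forces on the annular region cancel; the net push is pressure × rod cross-section.
Rod cross-section A_rod = π/4 × (0.649 in)² = 0.3308 in^2
F = P × A_rod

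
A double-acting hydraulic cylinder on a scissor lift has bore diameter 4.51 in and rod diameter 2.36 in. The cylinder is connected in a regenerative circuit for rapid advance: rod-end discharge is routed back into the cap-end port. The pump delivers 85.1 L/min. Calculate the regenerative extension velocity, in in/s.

v ≈ 19.8 in/s

In regeneration the rod-end outflow joins the pump flow into the cap end, so the net volume the pump must supply per unit advance equals the rod cross-section area.
Rod cross-section A_rod = π/4 × (2.36 in)² = 4.374 in^2
v = Q_pump / A_rod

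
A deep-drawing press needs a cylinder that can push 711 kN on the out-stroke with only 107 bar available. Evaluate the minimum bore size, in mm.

Extension force acts on the full piston face: F = P × (π/4)D².
D = √(4F / (πP)) = √(4 × 711 kN / (π × 107 bar))

D ≈ 291 mm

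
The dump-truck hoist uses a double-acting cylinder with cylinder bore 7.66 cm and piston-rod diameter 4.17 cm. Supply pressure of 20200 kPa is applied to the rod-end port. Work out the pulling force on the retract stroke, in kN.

F ≈ 65.5 kN

Rod-side annular area A_ann = π/4 × (7.66² − 4.17²) = 32.43 cm^2
On retraction the pressure acts on the annular area (bore minus rod).
F = P × A_ann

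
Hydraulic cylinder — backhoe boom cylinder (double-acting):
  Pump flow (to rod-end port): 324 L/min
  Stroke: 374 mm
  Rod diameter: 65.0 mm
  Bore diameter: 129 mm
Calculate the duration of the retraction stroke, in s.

t ≈ 0.675 s

Rod-side annular area A_ann = π/4 × (129² − 65.0²) = 9752 mm^2
Swept volume V = A × L; t = V / Q = A·L / Q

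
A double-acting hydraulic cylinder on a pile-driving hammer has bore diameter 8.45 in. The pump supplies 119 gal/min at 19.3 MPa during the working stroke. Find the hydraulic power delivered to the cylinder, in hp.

W ≈ 194 hp

Hydraulic power = P × Q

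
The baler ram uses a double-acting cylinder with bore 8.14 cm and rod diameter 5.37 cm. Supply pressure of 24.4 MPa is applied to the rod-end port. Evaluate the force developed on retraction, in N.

F ≈ 71700 N

Rod-side annular area A_ann = π/4 × (8.14² − 5.37²) = 29.39 cm^2
On retraction the pressure acts on the annular area (bore minus rod).
F = P × A_ann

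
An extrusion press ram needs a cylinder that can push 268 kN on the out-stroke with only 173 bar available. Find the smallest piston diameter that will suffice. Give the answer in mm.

D ≈ 140 mm

Extension force acts on the full piston face: F = P × (π/4)D².
D = √(4F / (πP)) = √(4 × 268 kN / (π × 173 bar))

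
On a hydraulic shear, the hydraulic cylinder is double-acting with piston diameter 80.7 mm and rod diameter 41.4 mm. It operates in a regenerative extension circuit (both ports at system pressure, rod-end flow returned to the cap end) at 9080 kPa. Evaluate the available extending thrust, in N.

With equal pressure on both faces, forces on the annular region cancel; the net push is pressure × rod cross-section.
Rod cross-section A_rod = π/4 × (41.4 mm)² = 1346 mm^2
F = P × A_rod

F ≈ 12200 N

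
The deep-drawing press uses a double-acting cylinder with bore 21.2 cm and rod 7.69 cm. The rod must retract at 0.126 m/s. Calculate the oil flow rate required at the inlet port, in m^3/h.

Q ≈ 13.9 m^3/h

Rod-side annular area A_ann = π/4 × (21.2² − 7.69²) = 306.5 cm^2
Q = A × v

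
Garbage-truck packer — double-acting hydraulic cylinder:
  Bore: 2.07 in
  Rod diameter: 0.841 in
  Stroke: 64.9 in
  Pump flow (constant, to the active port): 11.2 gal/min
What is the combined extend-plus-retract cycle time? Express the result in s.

t ≈ 9.29 s

Cap-side area A_cap = π/4 × (2.07 in)² = 3.365 in^2
Rod-side annular area A_ann = π/4 × (2.07² − 0.841²) = 2.810 in^2
t_ext = A_cap·L/Q = 5.065 s
t_ret = A_ann·L/Q = 4.229 s
t_cycle = t_ext + t_ret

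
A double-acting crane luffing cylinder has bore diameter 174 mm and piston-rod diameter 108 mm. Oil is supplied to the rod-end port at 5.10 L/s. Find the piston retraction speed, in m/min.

v ≈ 20.9 m/min

Rod-side annular area A_ann = π/4 × (174² − 108²) = 14620 mm^2
Flow into the rod-end port fills the annular volume.
v = Q / A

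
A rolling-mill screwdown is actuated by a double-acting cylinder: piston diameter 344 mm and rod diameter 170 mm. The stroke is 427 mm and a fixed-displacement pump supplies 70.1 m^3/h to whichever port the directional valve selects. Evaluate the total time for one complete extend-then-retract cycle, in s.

Cap-side area A_cap = π/4 × (344 mm)² = 92940 mm^2
Rod-side annular area A_ann = π/4 × (344² − 170²) = 70240 mm^2
t_ext = A_cap·L/Q = 2.038 s
t_ret = A_ann·L/Q = 1.540 s
t_cycle = t_ext + t_ret

t ≈ 3.58 s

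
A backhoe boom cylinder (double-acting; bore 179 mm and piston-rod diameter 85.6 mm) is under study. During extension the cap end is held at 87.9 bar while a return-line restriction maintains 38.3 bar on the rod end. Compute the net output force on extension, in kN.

Cap-side area A_cap = π/4 × (179 mm)² = 25160 mm^2
Rod-side annular area A_ann = π/4 × (179² − 85.6²) = 19410 mm^2
Net thrust = P_cap·A_cap − P_rod·A_ann = 221.2 kN − 74.34 kN

F ≈ 147 kN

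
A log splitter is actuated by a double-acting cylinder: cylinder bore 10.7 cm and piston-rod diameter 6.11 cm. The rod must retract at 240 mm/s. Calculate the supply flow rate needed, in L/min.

Q ≈ 87.3 L/min

Rod-side annular area A_ann = π/4 × (10.7² − 6.11²) = 60.60 cm^2
Q = A × v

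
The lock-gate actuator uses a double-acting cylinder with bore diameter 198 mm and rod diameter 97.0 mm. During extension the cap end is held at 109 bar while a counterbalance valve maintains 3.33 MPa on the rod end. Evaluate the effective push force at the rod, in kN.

Cap-side area A_cap = π/4 × (198 mm)² = 30790 mm^2
Rod-side annular area A_ann = π/4 × (198² − 97.0²) = 23400 mm^2
Net thrust = P_cap·A_cap − P_rod·A_ann = 335.6 kN − 77.93 kN

F ≈ 258 kN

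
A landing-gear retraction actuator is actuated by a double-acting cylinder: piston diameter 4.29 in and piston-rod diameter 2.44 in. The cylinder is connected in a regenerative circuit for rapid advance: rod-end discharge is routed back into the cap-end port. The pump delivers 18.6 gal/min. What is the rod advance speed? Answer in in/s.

v ≈ 15.3 in/s

In regeneration the rod-end outflow joins the pump flow into the cap end, so the net volume the pump must supply per unit advance equals the rod cross-section area.
Rod cross-section A_rod = π/4 × (2.44 in)² = 4.676 in^2
v = Q_pump / A_rod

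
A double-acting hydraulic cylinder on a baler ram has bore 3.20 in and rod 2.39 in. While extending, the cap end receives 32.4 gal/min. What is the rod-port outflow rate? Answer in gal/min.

Cap-side area A_cap = π/4 × (3.20 in)² = 8.042 in^2
Rod-side annular area A_ann = π/4 × (3.20² − 2.39²) = 3.556 in^2
Piston speed v = Q_in/A_cap; rod-end outflow Q_out = v × A_ann = Q_in × A_ann/A_cap.

Q_out ≈ 14.3 gal/min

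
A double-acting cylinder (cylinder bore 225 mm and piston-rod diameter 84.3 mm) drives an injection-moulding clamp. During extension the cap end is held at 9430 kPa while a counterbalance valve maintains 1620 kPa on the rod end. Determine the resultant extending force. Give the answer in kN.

Cap-side area A_cap = π/4 × (225 mm)² = 39760 mm^2
Rod-side annular area A_ann = π/4 × (225² − 84.3²) = 34180 mm^2
Net thrust = P_cap·A_cap − P_rod·A_ann = 374.9 kN − 55.37 kN

F ≈ 320 kN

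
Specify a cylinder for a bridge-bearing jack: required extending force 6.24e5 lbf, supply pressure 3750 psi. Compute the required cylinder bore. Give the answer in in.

D ≈ 14.6 in

Extension force acts on the full piston face: F = P × (π/4)D².
D = √(4F / (πP)) = √(4 × 6.24e5 lbf / (π × 3750 psi))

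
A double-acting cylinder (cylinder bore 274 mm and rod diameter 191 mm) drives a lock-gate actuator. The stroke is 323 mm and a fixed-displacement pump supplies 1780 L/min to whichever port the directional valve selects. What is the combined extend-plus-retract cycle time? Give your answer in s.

Cap-side area A_cap = π/4 × (274 mm)² = 58960 mm^2
Rod-side annular area A_ann = π/4 × (274² − 191²) = 30310 mm^2
t_ext = A_cap·L/Q = 0.6420 s
t_ret = A_ann·L/Q = 0.3300 s
t_cycle = t_ext + t_ret

t ≈ 0.972 s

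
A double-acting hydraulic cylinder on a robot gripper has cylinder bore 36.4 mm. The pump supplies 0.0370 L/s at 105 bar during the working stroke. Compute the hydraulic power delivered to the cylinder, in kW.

Hydraulic power = P × Q

W ≈ 0.389 kW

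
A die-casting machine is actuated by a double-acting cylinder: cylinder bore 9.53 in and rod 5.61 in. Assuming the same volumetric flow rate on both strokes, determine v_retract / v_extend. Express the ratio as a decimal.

v_ret/v_ext ≈ 1.53

Cap-side area A_cap = π/4 × (9.53 in)² = 71.33 in^2
Rod-side annular area A_ann = π/4 × (9.53² − 5.61²) = 46.61 in^2
For equal Q, v ∝ 1/A, so v_ret/v_ext = A_cap/A_ann.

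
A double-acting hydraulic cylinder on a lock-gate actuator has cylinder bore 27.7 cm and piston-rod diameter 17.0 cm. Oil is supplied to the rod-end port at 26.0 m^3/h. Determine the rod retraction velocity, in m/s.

Rod-side annular area A_ann = π/4 × (27.7² − 17.0²) = 375.6 cm^2
Flow into the rod-end port fills the annular volume.
v = Q / A

v ≈ 0.192 m/s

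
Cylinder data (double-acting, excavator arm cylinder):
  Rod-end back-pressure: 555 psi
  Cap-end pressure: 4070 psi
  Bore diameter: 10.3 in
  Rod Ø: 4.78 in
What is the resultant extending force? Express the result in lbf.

Cap-side area A_cap = π/4 × (10.3 in)² = 83.32 in^2
Rod-side annular area A_ann = π/4 × (10.3² − 4.78²) = 65.38 in^2
Net thrust = P_cap·A_cap − P_rod·A_ann = 3.391e5 lbf − 36280 lbf

F ≈ 3.03e5 lbf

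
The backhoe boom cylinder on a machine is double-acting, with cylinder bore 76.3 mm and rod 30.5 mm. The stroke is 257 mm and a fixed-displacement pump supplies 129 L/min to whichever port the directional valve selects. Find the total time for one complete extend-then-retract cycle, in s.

Cap-side area A_cap = π/4 × (76.3 mm)² = 4572 mm^2
Rod-side annular area A_ann = π/4 × (76.3² − 30.5²) = 3842 mm^2
t_ext = A_cap·L/Q = 0.5466 s
t_ret = A_ann·L/Q = 0.4592 s
t_cycle = t_ext + t_ret

t ≈ 1.01 s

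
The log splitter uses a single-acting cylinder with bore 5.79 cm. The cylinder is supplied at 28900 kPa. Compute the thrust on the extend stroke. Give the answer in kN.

F ≈ 76.1 kN

Cap-side area A_cap = π/4 × (5.79 cm)² = 26.33 cm^2
F = P × A_cap = 28900 kPa × A_cap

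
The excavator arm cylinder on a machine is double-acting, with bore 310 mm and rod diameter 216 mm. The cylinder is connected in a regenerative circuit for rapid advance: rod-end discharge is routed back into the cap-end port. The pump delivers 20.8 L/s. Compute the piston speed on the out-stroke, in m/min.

In regeneration the rod-end outflow joins the pump flow into the cap end, so the net volume the pump must supply per unit advance equals the rod cross-section area.
Rod cross-section A_rod = π/4 × (216 mm)² = 36640 mm^2
v = Q_pump / A_rod

v ≈ 34.1 m/min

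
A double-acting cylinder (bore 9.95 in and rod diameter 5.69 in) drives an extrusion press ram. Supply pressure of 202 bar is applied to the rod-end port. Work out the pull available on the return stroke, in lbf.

F ≈ 1.53e5 lbf

Rod-side annular area A_ann = π/4 × (9.95² − 5.69²) = 52.33 in^2
On retraction the pressure acts on the annular area (bore minus rod).
F = P × A_ann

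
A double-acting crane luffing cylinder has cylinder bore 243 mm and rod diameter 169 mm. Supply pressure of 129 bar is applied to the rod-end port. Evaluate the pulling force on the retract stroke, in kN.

Rod-side annular area A_ann = π/4 × (243² − 169²) = 23950 mm^2
On retraction the pressure acts on the annular area (bore minus rod).
F = P × A_ann

F ≈ 309 kN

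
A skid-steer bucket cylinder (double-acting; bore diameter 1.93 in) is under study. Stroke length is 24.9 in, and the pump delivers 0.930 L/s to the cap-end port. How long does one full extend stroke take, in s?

t ≈ 1.28 s

Cap-side area A_cap = π/4 × (1.93 in)² = 2.926 in^2
Swept volume V = A × L; t = V / Q = A·L / Q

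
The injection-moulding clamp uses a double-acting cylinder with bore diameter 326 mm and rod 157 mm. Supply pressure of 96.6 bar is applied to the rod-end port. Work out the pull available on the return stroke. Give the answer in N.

Rod-side annular area A_ann = π/4 × (326² − 157²) = 64110 mm^2
On retraction the pressure acts on the annular area (bore minus rod).
F = P × A_ann

F ≈ 6.19e5 N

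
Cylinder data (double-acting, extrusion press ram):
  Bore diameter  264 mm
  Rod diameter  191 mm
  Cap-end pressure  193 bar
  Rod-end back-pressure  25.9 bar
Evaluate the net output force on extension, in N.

F ≈ 9.89e5 N

Cap-side area A_cap = π/4 × (264 mm)² = 54740 mm^2
Rod-side annular area A_ann = π/4 × (264² − 191²) = 26090 mm^2
Net thrust = P_cap·A_cap − P_rod·A_ann = 1.056e6 N − 67570 N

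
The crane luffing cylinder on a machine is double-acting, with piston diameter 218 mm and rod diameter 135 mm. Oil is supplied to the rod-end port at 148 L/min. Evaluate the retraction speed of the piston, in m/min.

v ≈ 6.43 m/min

Rod-side annular area A_ann = π/4 × (218² − 135²) = 23010 mm^2
Flow into the rod-end port fills the annular volume.
v = Q / A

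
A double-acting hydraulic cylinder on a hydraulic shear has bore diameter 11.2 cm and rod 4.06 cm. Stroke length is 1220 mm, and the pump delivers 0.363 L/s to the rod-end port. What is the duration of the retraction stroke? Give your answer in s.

t ≈ 28.8 s

Rod-side annular area A_ann = π/4 × (11.2² − 4.06²) = 85.57 cm^2
Swept volume V = A × L; t = V / Q = A·L / Q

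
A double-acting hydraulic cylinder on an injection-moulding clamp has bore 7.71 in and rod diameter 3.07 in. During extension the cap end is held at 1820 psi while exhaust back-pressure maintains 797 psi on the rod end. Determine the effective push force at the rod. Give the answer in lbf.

Cap-side area A_cap = π/4 × (7.71 in)² = 46.69 in^2
Rod-side annular area A_ann = π/4 × (7.71² − 3.07²) = 39.28 in^2
Net thrust = P_cap·A_cap − P_rod·A_ann = 84970 lbf − 31310 lbf

F ≈ 53700 lbf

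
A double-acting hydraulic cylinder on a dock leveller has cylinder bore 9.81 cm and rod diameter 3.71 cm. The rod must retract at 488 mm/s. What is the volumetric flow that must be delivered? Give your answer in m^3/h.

Rod-side annular area A_ann = π/4 × (9.81² − 3.71²) = 64.77 cm^2
Q = A × v

Q ≈ 11.4 m^3/h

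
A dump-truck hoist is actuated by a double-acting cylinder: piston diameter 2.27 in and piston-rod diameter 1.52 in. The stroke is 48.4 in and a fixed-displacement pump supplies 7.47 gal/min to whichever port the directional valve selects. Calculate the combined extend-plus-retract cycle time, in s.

t ≈ 10.6 s

Cap-side area A_cap = π/4 × (2.27 in)² = 4.047 in^2
Rod-side annular area A_ann = π/4 × (2.27² − 1.52²) = 2.232 in^2
t_ext = A_cap·L/Q = 6.811 s
t_ret = A_ann·L/Q = 3.757 s
t_cycle = t_ext + t_ret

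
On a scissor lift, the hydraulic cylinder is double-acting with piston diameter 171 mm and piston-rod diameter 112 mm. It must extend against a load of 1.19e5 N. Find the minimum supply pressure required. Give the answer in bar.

P ≈ 51.8 bar

Cap-side area A_cap = π/4 × (171 mm)² = 22970 mm^2
P = F / A = 1.19e5 N / A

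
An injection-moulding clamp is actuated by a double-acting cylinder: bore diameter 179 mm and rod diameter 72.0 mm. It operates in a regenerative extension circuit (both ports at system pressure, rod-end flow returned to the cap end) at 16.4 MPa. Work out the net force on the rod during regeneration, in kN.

F ≈ 66.8 kN

With equal pressure on both faces, forces on the annular region cancel; the net push is pressure × rod cross-section.
Rod cross-section A_rod = π/4 × (72.0 mm)² = 4072 mm^2
F = P × A_rod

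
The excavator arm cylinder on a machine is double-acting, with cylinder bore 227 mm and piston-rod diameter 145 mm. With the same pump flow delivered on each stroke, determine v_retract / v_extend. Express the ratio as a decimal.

Cap-side area A_cap = π/4 × (227 mm)² = 40470 mm^2
Rod-side annular area A_ann = π/4 × (227² − 145²) = 23960 mm^2
For equal Q, v ∝ 1/A, so v_ret/v_ext = A_cap/A_ann.

v_ret/v_ext ≈ 1.69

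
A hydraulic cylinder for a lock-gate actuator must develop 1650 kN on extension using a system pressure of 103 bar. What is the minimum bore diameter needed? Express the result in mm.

Extension force acts on the full piston face: F = P × (π/4)D².
D = √(4F / (πP)) = √(4 × 1650 kN / (π × 103 bar))

D ≈ 452 mm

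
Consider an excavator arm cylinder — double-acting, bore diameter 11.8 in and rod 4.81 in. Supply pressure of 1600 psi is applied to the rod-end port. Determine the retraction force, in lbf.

Rod-side annular area A_ann = π/4 × (11.8² − 4.81²) = 91.19 in^2
On retraction the pressure acts on the annular area (bore minus rod).
F = P × A_ann

F ≈ 1.46e5 lbf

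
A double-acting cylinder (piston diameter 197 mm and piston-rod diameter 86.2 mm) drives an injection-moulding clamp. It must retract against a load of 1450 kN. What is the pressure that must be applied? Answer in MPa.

Rod-side annular area A_ann = π/4 × (197² − 86.2²) = 24640 mm^2
Retraction: pressure acts on the annular area.
P = F / A = 1450 kN / A

P ≈ 58.8 MPa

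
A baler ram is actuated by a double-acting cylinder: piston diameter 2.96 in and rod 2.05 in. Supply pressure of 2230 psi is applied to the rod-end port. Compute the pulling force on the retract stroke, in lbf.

F ≈ 7980 lbf

Rod-side annular area A_ann = π/4 × (2.96² − 2.05²) = 3.581 in^2
On retraction the pressure acts on the annular area (bore minus rod).
F = P × A_ann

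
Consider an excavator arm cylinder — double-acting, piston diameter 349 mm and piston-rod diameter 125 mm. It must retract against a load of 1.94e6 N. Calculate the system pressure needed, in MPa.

Rod-side annular area A_ann = π/4 × (349² − 125²) = 83390 mm^2
Retraction: pressure acts on the annular area.
P = F / A = 1.94e6 N / A

P ≈ 23.3 MPa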